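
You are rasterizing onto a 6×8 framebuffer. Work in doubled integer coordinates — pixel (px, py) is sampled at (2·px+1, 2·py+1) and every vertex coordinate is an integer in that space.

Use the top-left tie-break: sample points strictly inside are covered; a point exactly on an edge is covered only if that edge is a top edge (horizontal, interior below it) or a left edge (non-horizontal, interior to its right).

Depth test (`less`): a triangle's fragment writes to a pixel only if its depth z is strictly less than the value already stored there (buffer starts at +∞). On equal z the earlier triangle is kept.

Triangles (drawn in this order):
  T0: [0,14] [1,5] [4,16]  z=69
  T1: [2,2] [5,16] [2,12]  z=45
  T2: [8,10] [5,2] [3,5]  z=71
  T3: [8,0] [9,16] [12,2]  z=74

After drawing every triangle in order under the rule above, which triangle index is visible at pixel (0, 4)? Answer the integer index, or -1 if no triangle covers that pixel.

T0:
  2·area = 38
  edge (0, 14)→(1, 5): d=(1,-9) top-left  bias=+0
  edge (1, 5)→(4, 16): d=(3,11) right/bottom  bias=-1
  edge (4, 16)→(0, 14): d=(-4,-2) top-left  bias=+0
    (0,2)@(1, 5): e=[0,0,38] → ·  [on edge]
    (0,3)@(1, 7): e=[2,6,30] → █
    (1,3)@(3, 7): e=[20,-16,34] → ·
    (0,4)@(1, 9): e=[4,12,22] → █
    (1,4)@(3, 9): e=[22,-10,26] → ·
    (0,5)@(1, 11): e=[6,18,14] → █
    (1,5)@(3, 11): e=[24,-4,18] → ·
    (0,6)@(1, 13): e=[8,24,6] → █
    (1,6)@(3, 13): e=[26,2,10] → █
    (2,6)@(5, 13): e=[44,-20,14] → ·
    (0,7)@(1, 15): e=[10,30,-2] → ·
    (1,7)@(3, 15): e=[28,8,2] → █
  covered (6 px):
    · · · · · ·
    · · · · · ·
    · · · · · ·
    █ · · · · ·
    █ · · · · ·
    █ · · · · ·
    █ █ · · · ·
    · █ · · · ·
T1:
  2·area = 30
  edge (2, 2)→(5, 16): d=(3,14) right/bottom  bias=-1
  edge (5, 16)→(2, 12): d=(-3,-4) top-left  bias=+0
  edge (2, 12)→(2, 2): d=(0,-10) top-left  bias=+0
    (1,3)@(3, 7): e=[1,19,10] → █
    (2,3)@(5, 7): e=[-27,27,30] → ·
    (1,4)@(3, 9): e=[7,13,10] → █
    (2,4)@(5, 9): e=[-21,21,30] → ·
    (1,5)@(3, 11): e=[13,7,10] → █
    (2,5)@(5, 11): e=[-15,15,30] → ·
    (1,6)@(3, 13): e=[19,1,10] → █
    (2,6)@(5, 13): e=[-9,9,30] → ·
    (1,7)@(3, 15): e=[25,-5,10] → ·
  covered (4 px):
    · · · · · ·
    · · · · · ·
    · · · · · ·
    · █ · · · ·
    · █ · · · ·
    · █ · · · ·
    · █ · · · ·
    · · · · · ·
T2:
  2·area = 25  (B↔C swapped to make it positive)
  edge (8, 10)→(3, 5): d=(-5,-5) top-left  bias=+0
  edge (3, 5)→(5, 2): d=(2,-3) top-left  bias=+0
  edge (5, 2)→(8, 10): d=(3,8) right/bottom  bias=-1
    (0,1)@(1, 3): e=[0,-10,35] → ·  [on edge]
    (2,1)@(5, 3): e=[20,2,3] → █
    (3,1)@(7, 3): e=[30,8,-13] → ·
    (1,2)@(3, 5): e=[0,0,25] → █  [on edge]
    (3,2)@(7, 5): e=[20,12,-7] → ·
    (1,3)@(3, 7): e=[-10,4,31] → ·
    (2,3)@(5, 7): e=[0,10,15] → █  [on edge]
    (3,3)@(7, 7): e=[10,16,-1] → ·
    (2,4)@(5, 9): e=[-10,14,21] → ·
    (3,4)@(7, 9): e=[0,20,5] → █  [on edge]
    (4,4)@(9, 9): e=[10,26,-11] → ·
    (3,5)@(7, 11): e=[-10,24,11] → ·
    (4,5)@(9, 11): e=[0,30,-5] → ·  [on edge]
    (5,6)@(11, 13): e=[0,40,-15] → ·  [on edge]
  covered (5 px):
    · · · · · ·
    · · █ · · ·
    · █ █ · · ·
    · · █ · · ·
    · · · █ · ·
    · · · · · ·
    · · · · · ·
    · · · · · ·
T3:
  2·area = 62  (B↔C swapped to make it positive)
  edge (8, 0)→(12, 2): d=(4,2) right/bottom  bias=-1
  edge (12, 2)→(9, 16): d=(-3,14) right/bottom  bias=-1
  edge (9, 16)→(8, 0): d=(-1,-16) top-left  bias=+0
    (4,0)@(9, 1): e=[2,45,15] → █
    (5,0)@(11, 1): e=[-2,17,47] → ·
    (4,1)@(9, 3): e=[10,39,13] → █
    (5,1)@(11, 3): e=[6,11,45] → █
    (4,2)@(9, 5): e=[18,33,11] → █
    (4,3)@(9, 7): e=[26,27,9] → █
    (5,3)@(11, 7): e=[22,-1,41] → ·
    (4,4)@(9, 9): e=[34,21,7] → █
    (5,4)@(11, 9): e=[30,-7,39] → ·
    (4,5)@(9, 11): e=[42,15,5] → █
    (5,5)@(11, 11): e=[38,-13,37] → ·
    (4,6)@(9, 13): e=[50,9,3] → █
  covered (10 px):
    · · · · █ ·
    · · · · █ █
    · · · · █ █
    · · · · █ ·
    · · · · █ ·
    · · · · █ ·
    · · · · █ ·
    · · · · █ ·

Z-buffer (winner per pixel, '.' = empty):
  . . . . 3 .
  . . 2 . 3 3
  . 2 2 . 3 3
  0 1 2 . 3 .
  0 1 . 2 3 .
  0 1 . . 3 .
  0 1 . . 3 .
  . 0 . . 3 .

Result: 0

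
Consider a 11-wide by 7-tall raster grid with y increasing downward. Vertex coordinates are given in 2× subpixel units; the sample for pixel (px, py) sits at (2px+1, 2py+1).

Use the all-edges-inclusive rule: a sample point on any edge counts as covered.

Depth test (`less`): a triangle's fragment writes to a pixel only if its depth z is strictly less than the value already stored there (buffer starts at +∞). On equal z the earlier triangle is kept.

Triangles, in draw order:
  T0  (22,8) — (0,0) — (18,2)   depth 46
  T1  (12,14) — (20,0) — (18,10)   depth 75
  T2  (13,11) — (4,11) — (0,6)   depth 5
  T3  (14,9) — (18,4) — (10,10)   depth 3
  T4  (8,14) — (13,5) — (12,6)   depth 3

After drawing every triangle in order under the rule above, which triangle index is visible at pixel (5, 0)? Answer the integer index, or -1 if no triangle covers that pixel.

T0:
  2·area = 100
  edge (22, 8)→(0, 0): d=(-22,-8) inclusive
  edge (0, 0)→(18, 2): d=(18,2) inclusive
  edge (18, 2)→(22, 8): d=(4,6) inclusive
    (1,0)@(3, 1): e=[2,12,86] → █
    (2,0)@(5, 1): e=[18,8,74] → █
    (3,0)@(7, 1): e=[34,4,62] → █
    (4,0)@(9, 1): e=[50,0,50] → █  [on edge]
    (5,0)@(11, 1): e=[66,-4,38] → ·
    (1,1)@(3, 3): e=[-42,48,94] → ·
    (2,1)@(5, 3): e=[-26,44,82] → ·
    (3,1)@(7, 3): e=[-10,40,70] → ·
    (4,1)@(9, 3): e=[6,36,58] → █
    (5,1)@(11, 3): e=[22,32,46] → █
    (6,1)@(13, 3): e=[38,28,34] → █
    (7,1)@(15, 3): e=[54,24,22] → █
  covered (13 px):
    · █ █ █ █ · · · · · ·
    · · · · █ █ █ █ █ · ·
    · · · · · · · █ █ █ ·
    · · · · · · · · · · █
    · · · · · · · · · · ·
    · · · · · · · · · · ·
    · · · · · · · · · · ·
T1:
  2·area = 52
  edge (12, 14)→(20, 0): d=(8,-14) inclusive
  edge (20, 0)→(18, 10): d=(-2,10) inclusive
  edge (18, 10)→(12, 14): d=(-6,4) inclusive
    (9,1)@(19, 3): e=[10,4,38] → █
    (10,1)@(21, 3): e=[38,-16,30] → ·
    (9,2)@(19, 5): e=[26,0,26] → █  [on edge]
    (10,2)@(21, 5): e=[54,-20,18] → ·
    (8,3)@(17, 7): e=[14,16,22] → █
    (9,3)@(19, 7): e=[42,-4,14] → ·
    (7,4)@(15, 9): e=[2,32,18] → █
    (9,4)@(19, 9): e=[58,-8,2] → ·
    (7,5)@(15, 11): e=[18,28,6] → █
    (8,5)@(17, 11): e=[46,8,-2] → ·
    (6,6)@(13, 13): e=[6,44,2] → █
    (7,6)@(15, 13): e=[34,24,-6] → ·
  covered (7 px):
    · · · · · · · · · · ·
    · · · · · · · · · █ ·
    · · · · · · · · · █ ·
    · · · · · · · · █ · ·
    · · · · · · · █ █ · ·
    · · · · · · · █ · · ·
    · · · · · · █ · · · ·
T2:
  2·area = 45
  edge (13, 11)→(4, 11): d=(-9,0) inclusive
  edge (4, 11)→(0, 6): d=(-4,-5) inclusive
  edge (0, 6)→(13, 11): d=(13,5) inclusive
    (0,3)@(1, 7): e=[36,1,8] → █
    (1,3)@(3, 7): e=[36,11,-2] → ·
    (0,4)@(1, 9): e=[18,-7,34] → ·
    (1,4)@(3, 9): e=[18,3,24] → █
    (2,4)@(5, 9): e=[18,13,14] → █
    (3,4)@(7, 9): e=[18,23,4] → █
    (4,4)@(9, 9): e=[18,33,-6] → ·
    (0,5)@(1, 11): e=[0,-15,60] → ·  [on edge]
    (1,5)@(3, 11): e=[0,-5,50] → ·  [on edge]
    (2,5)@(5, 11): e=[0,5,40] → █  [on edge]
    (3,5)@(7, 11): e=[0,15,30] → █  [on edge]
    (4,5)@(9, 11): e=[0,25,20] → █  [on edge]
    (5,5)@(11, 11): e=[0,35,10] → █  [on edge]
    (6,5)@(13, 11): e=[0,45,0] → █  [on edge]
    (7,5)@(15, 11): e=[0,55,-10] → ·  [on edge]
    (8,5)@(17, 11): e=[0,65,-20] → ·  [on edge]
    (9,5)@(19, 11): e=[0,75,-30] → ·  [on edge]
    (10,5)@(21, 11): e=[0,85,-40] → ·  [on edge]
  covered (9 px):
    · · · · · · · · · · ·
    · · · · · · · · · · ·
    · · · · · · · · · · ·
    █ · · · · · · · · · ·
    · █ █ █ · · · · · · ·
    · · █ █ █ █ █ · · · ·
    · · · · · · · · · · ·
T3:
  2·area = 16  (B↔C swapped to make it positive)
  edge (14, 9)→(10, 10): d=(-4,1) inclusive
  edge (10, 10)→(18, 4): d=(8,-6) inclusive
  edge (18, 4)→(14, 9): d=(-4,5) inclusive
    (8,2)@(17, 5): e=[13,2,1] → █
    (9,2)@(19, 5): e=[11,14,-9] → ·
    (7,3)@(15, 7): e=[7,6,3] → █
    (8,3)@(17, 7): e=[5,18,-7] → ·
    (6,4)@(13, 9): e=[1,10,5] → █
    (7,4)@(15, 9): e=[-1,22,-5] → ·
    (6,5)@(13, 11): e=[-7,26,-3] → ·
  covered (3 px):
    · · · · · · · · · · ·
    · · · · · · · · · · ·
    · · · · · · · · █ · ·
    · · · · · · · █ · · ·
    · · · · · · █ · · · ·
    · · · · · · · · · · ·
    · · · · · · · · · · ·
T4:
  2·area = 4  (B↔C swapped to make it positive)
  edge (8, 14)→(12, 6): d=(4,-8) inclusive
  edge (12, 6)→(13, 5): d=(1,-1) inclusive
  edge (13, 5)→(8, 14): d=(-5,9) inclusive
    (8,0)@(17, 1): e=[20,0,-16] → ·  [on edge]
    (7,1)@(15, 3): e=[12,0,-8] → ·  [on edge]
    (6,2)@(13, 5): e=[4,0,0] → █  [on edge]
    (7,2)@(15, 5): e=[20,2,-18] → ·
    (5,3)@(11, 7): e=[-4,0,8] → ·  [on edge]
    (6,3)@(13, 7): e=[12,2,-10] → ·
    (4,4)@(9, 9): e=[-12,0,16] → ·  [on edge]
    (3,5)@(7, 11): e=[-20,0,24] → ·  [on edge]
    (2,6)@(5, 13): e=[-28,0,32] → ·  [on edge]
  covered (1 px):
    · · · · · · · · · · ·
    · · · · · · · · · · ·
    · · · · · · █ · · · ·
    · · · · · · · · · · ·
    · · · · · · · · · · ·
    · · · · · · · · · · ·
    · · · · · · · · · · ·

Z-buffer (winner per pixel, '.' = empty):
  . 0 0 0 0 . . . . . .
  . . . . 0 0 0 0 0 1 .
  . . . . . . 4 0 3 0 .
  2 . . . . . . 3 1 . 0
  . 2 2 2 . . 3 1 1 . .
  . . 2 2 2 2 2 1 . . .
  . . . . . . 1 . . . .

Answer: -1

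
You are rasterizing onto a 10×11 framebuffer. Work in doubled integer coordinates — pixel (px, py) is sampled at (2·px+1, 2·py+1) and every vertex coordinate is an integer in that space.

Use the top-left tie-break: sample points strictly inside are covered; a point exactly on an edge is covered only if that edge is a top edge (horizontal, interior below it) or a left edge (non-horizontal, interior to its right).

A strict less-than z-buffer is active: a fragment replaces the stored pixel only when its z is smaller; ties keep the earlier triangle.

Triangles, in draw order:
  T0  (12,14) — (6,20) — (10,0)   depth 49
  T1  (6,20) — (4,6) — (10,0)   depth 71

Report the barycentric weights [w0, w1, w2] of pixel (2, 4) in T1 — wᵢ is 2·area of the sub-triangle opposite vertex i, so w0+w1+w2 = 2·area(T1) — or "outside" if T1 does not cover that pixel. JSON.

T0:
  2·area = 96
  edge (12, 14)→(6, 20): d=(-6,6) right/bottom  bias=-1
  edge (6, 20)→(10, 0): d=(4,-20) top-left  bias=+0
  edge (10, 0)→(12, 14): d=(2,14) right/bottom  bias=-1
    (4,2)@(9, 5): e=[72,0,24] → █  [on edge]
    (5,2)@(11, 5): e=[60,40,-4] → ·
    (4,3)@(9, 7): e=[60,8,28] → █
    (5,3)@(11, 7): e=[48,48,0] → ·  [on edge]
    (9,3)@(19, 7): e=[0,208,-112] → ·  [on edge]
    (4,4)@(9, 9): e=[48,16,32] → █
    (5,4)@(11, 9): e=[36,56,4] → █
    (6,4)@(13, 9): e=[24,96,-24] → ·
    (8,4)@(17, 9): e=[0,176,-80] → ·  [on edge]
    (4,5)@(9, 11): e=[36,24,36] → █
    (6,5)@(13, 11): e=[12,104,-20] → ·
    (7,5)@(15, 11): e=[0,144,-48] → ·  [on edge]
    (6,6)@(13, 13): e=[0,112,-16] → ·  [on edge]
    (3,7)@(7, 15): e=[24,0,72] → █  [on edge]
    (5,7)@(11, 15): e=[0,80,16] → ·  [on edge]
    (4,8)@(9, 17): e=[0,48,48] → ·  [on edge]
    (3,9)@(7, 19): e=[0,16,80] → ·  [on edge]
    (2,10)@(5, 21): e=[0,-16,112] → ·  [on edge]
    (6,10)@(13, 21): e=[-48,144,0] → ·  [on edge]
  covered (11 px):
    · · · · · · · · · ·
    · · · · · · · · · ·
    · · · · █ · · · · ·
    · · · · █ · · · · ·
    · · · · █ █ · · · ·
    · · · · █ █ · · · ·
    · · · · █ █ · · · ·
    · · · █ █ · · · · ·
    · · · █ · · · · · ·
    · · · · · · · · · ·
    · · · · · · · · · ·
T1:
  2·area = 96
  edge (6, 20)→(4, 6): d=(-2,-14) top-left  bias=+0
  edge (4, 6)→(10, 0): d=(6,-6) top-left  bias=+0
  edge (10, 0)→(6, 20): d=(-4,20) right/bottom  bias=-1
    (4,0)@(9, 1): e=[80,0,16] → █  [on edge]
    (5,0)@(11, 1): e=[108,12,-24] → ·
    (3,1)@(7, 3): e=[48,0,48] → █  [on edge]
    (5,1)@(11, 3): e=[104,24,-32] → ·
    (2,2)@(5, 5): e=[16,0,80] → █  [on edge]
    (4,2)@(9, 5): e=[72,24,0] → ·  [on edge]
    (1,3)@(3, 7): e=[-16,0,112] → ·  [on edge]
    (2,3)@(5, 7): e=[12,12,72] → █
    (4,3)@(9, 7): e=[68,36,-8] → ·
    (0,4)@(1, 9): e=[-48,0,144] → ·  [on edge]
    (2,4)@(5, 9): e=[8,24,64] → █
    (4,4)@(9, 9): e=[64,48,-16] → ·
    (2,6)@(5, 13): e=[0,48,48] → █  [on edge]
    (3,7)@(7, 15): e=[24,72,0] → ·  [on edge]
  covered (13 px):
    · · · · █ · · · · ·
    · · · █ █ · · · · ·
    · · █ █ · · · · · ·
    · · █ █ · · · · · ·
    · · █ █ · · · · · ·
    · · █ █ · · · · · ·
    · · █ █ · · · · · ·
    · · · · · · · · · ·
    · · · · · · · · · ·
    · · · · · · · · · ·
    · · · · · · · · · ·

Result: [24,64,8]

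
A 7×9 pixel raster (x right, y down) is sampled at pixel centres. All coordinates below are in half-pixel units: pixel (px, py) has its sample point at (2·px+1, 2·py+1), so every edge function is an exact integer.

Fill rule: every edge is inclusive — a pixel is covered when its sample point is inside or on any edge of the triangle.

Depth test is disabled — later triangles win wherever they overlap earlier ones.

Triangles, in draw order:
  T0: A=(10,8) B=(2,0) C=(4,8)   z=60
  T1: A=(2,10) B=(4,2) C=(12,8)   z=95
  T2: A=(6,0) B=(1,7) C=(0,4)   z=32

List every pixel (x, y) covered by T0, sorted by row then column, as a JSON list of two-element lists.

T0:
  2·area = 48  (B↔C swapped to make it positive)
  edge (10, 8)→(4, 8): d=(-6,0) inclusive
  edge (4, 8)→(2, 0): d=(-2,-8) inclusive
  edge (2, 0)→(10, 8): d=(8,8) inclusive
    (1,0)@(3, 1): e=[42,6,0] → X  [on edge]
    (2,0)@(5, 1): e=[42,22,-16] → .
    (1,1)@(3, 3): e=[30,2,16] → X
    (2,1)@(5, 3): e=[30,18,0] → X  [on edge]
    (3,1)@(7, 3): e=[30,34,-16] → .
    (1,2)@(3, 5): e=[18,-2,32] → .
    (2,2)@(5, 5): e=[18,14,16] → X
    (3,2)@(7, 5): e=[18,30,0] → X  [on edge]
    (4,2)@(9, 5): e=[18,46,-16] → .
    (2,3)@(5, 7): e=[6,10,32] → X
    (4,3)@(9, 7): e=[6,42,0] → X  [on edge]
    (5,3)@(11, 7): e=[6,58,-16] → .
    (5,4)@(11, 9): e=[-6,54,0] → .  [on edge]
    (6,5)@(13, 11): e=[-18,66,0] → .  [on edge]
  covered (8 px):
    . X . . . . .
    . X X . . . .
    . . X X . . .
    . . X X X . .
    . . . . . . .
    . . . . . . .
    . . . . . . .
    . . . . . . .
    . . . . . . .
T1:
  2·area = 76
  edge (2, 10)→(4, 2): d=(2,-8) inclusive
  edge (4, 2)→(12, 8): d=(8,6) inclusive
  edge (12, 8)→(2, 10): d=(-10,2) inclusive
    (2,1)@(5, 3): e=[10,2,64] → X
    (3,1)@(7, 3): e=[26,-10,60] → .
    (2,2)@(5, 5): e=[14,18,44] → X
    (3,2)@(7, 5): e=[30,6,40] → X
    (4,2)@(9, 5): e=[46,-6,36] → .
    (1,3)@(3, 7): e=[2,46,28] → X
    (4,3)@(9, 7): e=[50,10,16] → X
    (5,3)@(11, 7): e=[66,-2,12] → .
    (1,4)@(3, 9): e=[6,62,8] → X
    (3,4)@(7, 9): e=[38,38,0] → X  [on edge]
    (4,4)@(9, 9): e=[54,26,-4] → .
    (1,5)@(3, 11): e=[10,78,-12] → .
  covered (10 px):
    . . . . . . .
    . . X . . . .
    . . X X . . .
    . X X X X . .
    . X X X . . .
    . . . . . . .
    . . . . . . .
    . . . . . . .
    . . . . . . .
T2:
  2·area = 22
  edge (6, 0)→(1, 7): d=(-5,7) inclusive
  edge (1, 7)→(0, 4): d=(-1,-3) inclusive
  edge (0, 4)→(6, 0): d=(6,-4) inclusive
    (2,0)@(5, 1): e=[2,18,2] → X
    (3,0)@(7, 1): e=[-12,24,10] → .
    (1,1)@(3, 3): e=[6,10,6] → X
    (2,1)@(5, 3): e=[-8,16,14] → .
    (0,2)@(1, 5): e=[10,2,10] → X
    (1,2)@(3, 5): e=[-4,8,18] → .
    (0,3)@(1, 7): e=[0,0,22] → X  [on edge]
    (1,3)@(3, 7): e=[-14,6,30] → .
    (0,4)@(1, 9): e=[-10,-2,34] → .
    (1,6)@(3, 13): e=[-44,0,66] → .  [on edge]
  covered (4 px):
    . . X . . . .
    . X . . . . .
    X . . . . . .
    X . . . . . .
    . . . . . . .
    . . . . . . .
    . . . . . . .
    . . . . . . .
    . . . . . . .

Result: [[1,0],[1,1],[2,1],[2,2],[3,2],[2,3],[3,3],[4,3]]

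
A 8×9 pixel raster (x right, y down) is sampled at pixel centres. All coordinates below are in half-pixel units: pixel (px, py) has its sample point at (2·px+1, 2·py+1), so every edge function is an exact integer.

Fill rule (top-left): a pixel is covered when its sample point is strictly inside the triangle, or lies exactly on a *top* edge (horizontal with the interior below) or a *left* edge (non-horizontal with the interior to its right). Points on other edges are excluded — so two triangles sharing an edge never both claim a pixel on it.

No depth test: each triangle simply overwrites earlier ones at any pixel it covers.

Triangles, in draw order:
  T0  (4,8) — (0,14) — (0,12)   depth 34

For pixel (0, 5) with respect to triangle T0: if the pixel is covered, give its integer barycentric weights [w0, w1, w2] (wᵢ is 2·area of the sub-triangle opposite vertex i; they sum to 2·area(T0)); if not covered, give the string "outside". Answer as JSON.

T0:
  2·area = 8
  edge (4, 8)→(0, 14): d=(-4,6) right/bottom  bias=-1
  edge (0, 14)→(0, 12): d=(0,-2) top-left  bias=+0
  edge (0, 12)→(4, 8): d=(4,-4) top-left  bias=+0
    (5,0)@(11, 1): e=[-14,22,0] → ·  [on edge]
    (4,1)@(9, 3): e=[-10,18,0] → ·  [on edge]
    (3,2)@(7, 5): e=[-6,14,0] → ·  [on edge]
    (2,3)@(5, 7): e=[-2,10,0] → ·  [on edge]
    (1,4)@(3, 9): e=[2,6,0] → █  [on edge]
    (2,4)@(5, 9): e=[-10,10,8] → ·
    (0,5)@(1, 11): e=[6,2,0] → █  [on edge]
    (1,5)@(3, 11): e=[-6,6,8] → ·
    (0,6)@(1, 13): e=[-2,2,8] → ·
  covered (2 px):
    · · · · · · · ·
    · · · · · · · ·
    · · · · · · · ·
    · · · · · · · ·
    · █ · · · · · ·
    █ · · · · · · ·
    · · · · · · · ·
    · · · · · · · ·
    · · · · · · · ·

Result: [2,0,6]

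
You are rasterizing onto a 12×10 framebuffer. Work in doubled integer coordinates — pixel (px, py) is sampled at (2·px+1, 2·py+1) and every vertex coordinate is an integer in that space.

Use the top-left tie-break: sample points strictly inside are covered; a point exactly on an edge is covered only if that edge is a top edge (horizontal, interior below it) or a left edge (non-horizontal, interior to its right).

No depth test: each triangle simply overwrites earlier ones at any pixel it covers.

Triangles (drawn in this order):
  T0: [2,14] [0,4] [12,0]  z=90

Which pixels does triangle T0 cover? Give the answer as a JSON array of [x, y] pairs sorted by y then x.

T0:
  2·area = 128
  edge (2, 14)→(0, 4): d=(-2,-10) top-left  bias=+0
  edge (0, 4)→(12, 0): d=(12,-4) top-left  bias=+0
  edge (12, 0)→(2, 14): d=(-10,14) right/bottom  bias=-1
    (4,0)@(9, 1): e=[96,0,32] → █  [on edge]
    (5,0)@(11, 1): e=[116,8,4] → █
    (6,0)@(13, 1): e=[136,16,-24] → ·
    (1,1)@(3, 3): e=[32,0,96] → █  [on edge]
    (2,1)@(5, 3): e=[52,8,68] → █
    (3,1)@(7, 3): e=[72,16,40] → █
    (5,1)@(11, 3): e=[112,32,-16] → ·
    (0,2)@(1, 5): e=[8,16,104] → █
    (4,2)@(9, 5): e=[88,48,-8] → ·
    (0,3)@(1, 7): e=[4,40,84] → █
    (3,3)@(7, 7): e=[64,64,0] → ·  [on edge]
    (0,4)@(1, 9): e=[0,64,64] → █  [on edge]
    (1,9)@(3, 19): e=[0,192,-64] → ·  [on edge]
  covered (17 px):
    · · · · █ █ · · · · · ·
    · █ █ █ █ · · · · · · ·
    █ █ █ █ · · · · · · · ·
    █ █ █ · · · · · · · · ·
    █ █ █ · · · · · · · · ·
    · █ · · · · · · · · · ·
    · · · · · · · · · · · ·
    · · · · · · · · · · · ·
    · · · · · · · · · · · ·
    · · · · · · · · · · · ·

Final: [[4,0],[5,0],[1,1],[2,1],[3,1],[4,1],[0,2],[1,2],[2,2],[3,2],[0,3],[1,3],[2,3],[0,4],[1,4],[2,4],[1,5]]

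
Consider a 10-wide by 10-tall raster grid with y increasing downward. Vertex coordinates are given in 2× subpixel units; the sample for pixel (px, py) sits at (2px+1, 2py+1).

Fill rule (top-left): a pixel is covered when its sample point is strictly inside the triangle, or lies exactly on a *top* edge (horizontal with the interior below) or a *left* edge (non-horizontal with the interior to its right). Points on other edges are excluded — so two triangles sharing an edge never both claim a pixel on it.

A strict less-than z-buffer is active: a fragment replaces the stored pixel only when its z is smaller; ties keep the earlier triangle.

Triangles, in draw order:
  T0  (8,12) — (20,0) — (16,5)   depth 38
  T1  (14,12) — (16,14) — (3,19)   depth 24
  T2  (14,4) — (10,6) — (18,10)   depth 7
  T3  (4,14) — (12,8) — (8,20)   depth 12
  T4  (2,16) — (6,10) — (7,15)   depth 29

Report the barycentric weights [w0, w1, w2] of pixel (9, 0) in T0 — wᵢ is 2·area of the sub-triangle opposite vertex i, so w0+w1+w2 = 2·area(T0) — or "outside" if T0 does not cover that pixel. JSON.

T0:
  2·area = 12
  edge (8, 12)→(20, 0): d=(12,-12) top-left  bias=+0
  edge (20, 0)→(16, 5): d=(-4,5) right/bottom  bias=-1
  edge (16, 5)→(8, 12): d=(-8,7) right/bottom  bias=-1
    (9,0)@(19, 1): e=[0,1,11] → █  [on edge]
    (8,1)@(17, 3): e=[0,3,9] → █  [on edge]
    (9,1)@(19, 3): e=[24,-7,-5] → ·
    (7,2)@(15, 5): e=[0,5,7] → █  [on edge]
    (8,2)@(17, 5): e=[24,-5,-7] → ·
    (6,3)@(13, 7): e=[0,7,5] → █  [on edge]
    (7,3)@(15, 7): e=[24,-3,-9] → ·
    (5,4)@(11, 9): e=[0,9,3] → █  [on edge]
    (6,4)@(13, 9): e=[24,-1,-11] → ·
    (4,5)@(9, 11): e=[0,11,1] → █  [on edge]
    (5,5)@(11, 11): e=[24,1,-13] → ·
    (3,6)@(7, 13): e=[0,13,-1] → ·  [on edge]
    (2,7)@(5, 15): e=[0,15,-3] → ·  [on edge]
    (1,8)@(3, 17): e=[0,17,-5] → ·  [on edge]
    (0,9)@(1, 19): e=[0,19,-7] → ·  [on edge]
  covered (6 px):
    · · · · · · · · · █
    · · · · · · · · █ ·
    · · · · · · · █ · ·
    · · · · · · █ · · ·
    · · · · · █ · · · ·
    · · · · █ · · · · ·
    · · · · · · · · · ·
    · · · · · · · · · ·
    · · · · · · · · · ·
    · · · · · · · · · ·
T1:
  2·area = 36
  edge (14, 12)→(16, 14): d=(2,2) right/bottom  bias=-1
  edge (16, 14)→(3, 19): d=(-13,5) right/bottom  bias=-1
  edge (3, 19)→(14, 12): d=(11,-7) top-left  bias=+0
    (1,0)@(3, 1): e=[0,234,-198] → ·  [on edge]
    (2,1)@(5, 3): e=[0,198,-162] → ·  [on edge]
    (3,2)@(7, 5): e=[0,162,-126] → ·  [on edge]
    (4,3)@(9, 7): e=[0,126,-90] → ·  [on edge]
    (5,4)@(11, 9): e=[0,90,-54] → ·  [on edge]
    (6,5)@(13, 11): e=[0,54,-18] → ·  [on edge]
    (6,6)@(13, 13): e=[4,28,4] → █
    (7,6)@(15, 13): e=[0,18,18] → ·  [on edge]
    (5,7)@(11, 15): e=[12,12,12] → █
    (7,7)@(15, 15): e=[4,-8,40] → ·
    (8,7)@(17, 15): e=[0,-18,54] → ·  [on edge]
    (3,8)@(7, 17): e=[24,6,6] → █
    (9,8)@(19, 17): e=[0,-54,90] → ·  [on edge]
    (1,9)@(3, 19): e=[36,0,0] → ·  [on edge]
  covered (4 px):
    · · · · · · · · · ·
    · · · · · · · · · ·
    · · · · · · · · · ·
    · · · · · · · · · ·
    · · · · · · · · · ·
    · · · · · · · · · ·
    · · · · · · █ · · ·
    · · · · · █ █ · · ·
    · · · █ · · · · · ·
    · · · · · · · · · ·
T2:
  2·area = 32  (B↔C swapped to make it positive)
  edge (14, 4)→(18, 10): d=(4,6) right/bottom  bias=-1
  edge (18, 10)→(10, 6): d=(-8,-4) top-left  bias=+0
  edge (10, 6)→(14, 4): d=(4,-2) top-left  bias=+0
    (6,2)@(13, 5): e=[10,20,2] → █
    (7,2)@(15, 5): e=[-2,28,6] → ·
    (6,3)@(13, 7): e=[18,4,10] → █
    (7,3)@(15, 7): e=[6,12,14] → █
    (8,3)@(17, 7): e=[-6,20,18] → ·
    (6,4)@(13, 9): e=[26,-12,18] → ·
    (7,4)@(15, 9): e=[14,-4,22] → ·
    (8,4)@(17, 9): e=[2,4,26] → █
    (9,4)@(19, 9): e=[-10,12,30] → ·
    (8,5)@(17, 11): e=[10,-12,34] → ·
  covered (4 px):
    · · · · · · · · · ·
    · · · · · · · · · ·
    · · · · · · █ · · ·
    · · · · · · █ █ · ·
    · · · · · · · · █ ·
    · · · · · · · · · ·
    · · · · · · · · · ·
    · · · · · · · · · ·
    · · · · · · · · · ·
    · · · · · · · · · ·
T3:
  2·area = 72
  edge (4, 14)→(12, 8): d=(8,-6) top-left  bias=+0
  edge (12, 8)→(8, 20): d=(-4,12) right/bottom  bias=-1
  edge (8, 20)→(4, 14): d=(-4,-6) top-left  bias=+0
    (6,2)@(13, 5): e=[-18,0,90] → ·  [on edge]
    (5,4)@(11, 9): e=[2,8,62] → █
    (6,4)@(13, 9): e=[14,-16,74] → ·
    (4,5)@(9, 11): e=[6,24,42] → █
    (5,5)@(11, 11): e=[18,0,54] → ·  [on edge]
    (3,6)@(7, 13): e=[10,40,22] → █
    (5,6)@(11, 13): e=[34,-8,46] → ·
    (2,7)@(5, 15): e=[14,56,2] → █
    (5,7)@(11, 15): e=[50,-16,38] → ·
    (2,8)@(5, 17): e=[30,48,-6] → ·
    (3,8)@(7, 17): e=[42,24,6] → █
    (4,8)@(9, 17): e=[54,0,18] → ·  [on edge]
  covered (8 px):
    · · · · · · · · · ·
    · · · · · · · · · ·
    · · · · · · · · · ·
    · · · · · · · · · ·
    · · · · · █ · · · ·
    · · · · █ · · · · ·
    · · · █ █ · · · · ·
    · · █ █ █ · · · · ·
    · · · █ · · · · · ·
    · · · · · · · · · ·
T4:
  2·area = 26
  edge (2, 16)→(6, 10): d=(4,-6) top-left  bias=+0
  edge (6, 10)→(7, 15): d=(1,5) right/bottom  bias=-1
  edge (7, 15)→(2, 16): d=(-5,1) right/bottom  bias=-1
    (2,2)@(5, 5): e=[-26,0,52] → ·  [on edge]
    (2,6)@(5, 13): e=[6,8,12] → █
    (3,6)@(7, 13): e=[18,-2,10] → ·
    (8,6)@(17, 13): e=[78,-52,0] → ·  [on edge]
    (1,7)@(3, 15): e=[2,20,4] → █
    (3,7)@(7, 15): e=[26,0,0] → ·  [on edge]
    (1,8)@(3, 17): e=[10,22,-6] → ·
    (2,8)@(5, 17): e=[22,12,-8] → ·
  covered (3 px):
    · · · · · · · · · ·
    · · · · · · · · · ·
    · · · · · · · · · ·
    · · · · · · · · · ·
    · · · · · · · · · ·
    · · · · · · · · · ·
    · · █ · · · · · · ·
    · █ █ · · · · · · ·
    · · · · · · · · · ·
    · · · · · · · · · ·

Answer: [1,11,0]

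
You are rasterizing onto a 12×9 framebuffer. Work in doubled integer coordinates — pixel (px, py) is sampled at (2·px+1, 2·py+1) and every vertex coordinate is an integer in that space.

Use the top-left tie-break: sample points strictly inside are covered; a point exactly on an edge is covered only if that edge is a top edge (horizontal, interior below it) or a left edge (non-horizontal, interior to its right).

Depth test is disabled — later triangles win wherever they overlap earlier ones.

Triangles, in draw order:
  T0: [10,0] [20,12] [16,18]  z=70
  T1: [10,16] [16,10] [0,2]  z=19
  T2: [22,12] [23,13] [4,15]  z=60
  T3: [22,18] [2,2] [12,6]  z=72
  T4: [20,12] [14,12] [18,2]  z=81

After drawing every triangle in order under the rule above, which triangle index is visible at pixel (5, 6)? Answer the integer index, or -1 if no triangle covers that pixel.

T0:
  2·area = 108
  edge (10, 0)→(20, 12): d=(10,12) right/bottom  bias=-1
  edge (20, 12)→(16, 18): d=(-4,6) right/bottom  bias=-1
  edge (16, 18)→(10, 0): d=(-6,-18) top-left  bias=+0
    (5,1)@(11, 3): e=[18,90,0] → █  [on edge]
    (6,1)@(13, 3): e=[-6,78,36] → ·
    (5,2)@(11, 5): e=[38,82,-12] → ·
    (6,2)@(13, 5): e=[14,70,24] → █
    (7,2)@(15, 5): e=[-10,58,60] → ·
    (6,3)@(13, 7): e=[34,62,12] → █
    (7,3)@(15, 7): e=[10,50,48] → █
    (8,3)@(17, 7): e=[-14,38,84] → ·
    (6,4)@(13, 9): e=[54,54,0] → █  [on edge]
    (8,4)@(17, 9): e=[6,30,72] → █
    (9,4)@(19, 9): e=[-18,18,108] → ·
    (6,5)@(13, 11): e=[74,46,-12] → ·
    (7,7)@(15, 15): e=[90,18,0] → █  [on edge]
  covered (15 px):
    · · · · · · · · · · · ·
    · · · · · █ · · · · · ·
    · · · · · · █ · · · · ·
    · · · · · · █ █ · · · ·
    · · · · · · █ █ █ · · ·
    · · · · · · · █ █ █ · ·
    · · · · · · · █ █ █ · ·
    · · · · · · · █ █ · · ·
    · · · · · · · · · · · ·
T1:
  2·area = 144  (B↔C swapped to make it positive)
  edge (10, 16)→(0, 2): d=(-10,-14) top-left  bias=+0
  edge (0, 2)→(16, 10): d=(16,8) right/bottom  bias=-1
  edge (16, 10)→(10, 16): d=(-6,6) right/bottom  bias=-1
    (0,1)@(1, 3): e=[4,8,132] → █
    (1,1)@(3, 3): e=[32,-8,120] → ·
    (11,1)@(23, 3): e=[312,-168,0] → ·  [on edge]
    (0,2)@(1, 5): e=[-16,40,120] → ·
    (1,2)@(3, 5): e=[12,24,108] → █
    (2,2)@(5, 5): e=[40,8,96] → █
    (3,2)@(7, 5): e=[68,-8,84] → ·
    (10,2)@(21, 5): e=[264,-120,0] → ·  [on edge]
    (1,3)@(3, 7): e=[-8,56,96] → ·
    (2,3)@(5, 7): e=[20,40,84] → █
    (3,3)@(7, 7): e=[48,24,72] → █
    (4,3)@(9, 7): e=[76,8,60] → █
    (9,3)@(19, 7): e=[216,-72,0] → ·  [on edge]
    (2,4)@(5, 9): e=[0,72,72] → █  [on edge]
    (8,4)@(17, 9): e=[168,-24,0] → ·  [on edge]
    (7,5)@(15, 11): e=[120,24,0] → ·  [on edge]
    (6,6)@(13, 13): e=[72,72,0] → ·  [on edge]
    (5,7)@(11, 15): e=[24,120,0] → ·  [on edge]
    (4,8)@(9, 17): e=[-24,168,0] → ·  [on edge]
  covered (17 px):
    · · · · · · · · · · · ·
    █ · · · · · · · · · · ·
    · █ █ · · · · · · · · ·
    · · █ █ █ · · · · · · ·
    · · █ █ █ █ █ · · · · ·
    · · · █ █ █ █ · · · · ·
    · · · · █ █ · · · · · ·
    · · · · · · · · · · · ·
    · · · · · · · · · · · ·
T2:
  2·area = 21
  edge (22, 12)→(23, 13): d=(1,1) right/bottom  bias=-1
  edge (23, 13)→(4, 15): d=(-19,2) right/bottom  bias=-1
  edge (4, 15)→(22, 12): d=(18,-3) top-left  bias=+0
    (5,0)@(11, 1): e=[0,252,-231] → ·  [on edge]
    (6,1)@(13, 3): e=[0,210,-189] → ·  [on edge]
    (7,2)@(15, 5): e=[0,168,-147] → ·  [on edge]
    (8,3)@(17, 7): e=[0,126,-105] → ·  [on edge]
    (9,4)@(19, 9): e=[0,84,-63] → ·  [on edge]
    (10,5)@(21, 11): e=[0,42,-21] → ·  [on edge]
    (8,6)@(17, 13): e=[6,12,3] → █
    (9,6)@(19, 13): e=[4,8,9] → █
    (10,6)@(21, 13): e=[2,4,15] → █
    (11,6)@(23, 13): e=[0,0,21] → ·  [on edge]
    (8,7)@(17, 15): e=[8,-26,39] → ·
    (9,7)@(19, 15): e=[6,-30,45] → ·
  covered (3 px):
    · · · · · · · · · · · ·
    · · · · · · · · · · · ·
    · · · · · · · · · · · ·
    · · · · · · · · · · · ·
    · · · · · · · · · · · ·
    · · · · · · · · · · · ·
    · · · · · · · · █ █ █ ·
    · · · · · · · · · · · ·
    · · · · · · · · · · · ·
T3:
  2·area = 80
  edge (22, 18)→(2, 2): d=(-20,-16) top-left  bias=+0
  edge (2, 2)→(12, 6): d=(10,4) right/bottom  bias=-1
  edge (12, 6)→(22, 18): d=(10,12) right/bottom  bias=-1
    (3,2)@(7, 5): e=[20,10,50] → █
    (4,2)@(9, 5): e=[52,2,26] → █
    (5,2)@(11, 5): e=[84,-6,2] → ·
    (3,3)@(7, 7): e=[-20,30,70] → ·
    (4,3)@(9, 7): e=[12,22,46] → █
    (5,3)@(11, 7): e=[44,14,22] → █
    (6,3)@(13, 7): e=[76,6,-2] → ·
    (4,4)@(9, 9): e=[-28,42,66] → ·
    (5,4)@(11, 9): e=[4,34,42] → █
    (6,4)@(13, 9): e=[36,26,18] → █
    (7,4)@(15, 9): e=[68,18,-6] → ·
    (5,5)@(11, 11): e=[-36,54,62] → ·
  covered (10 px):
    · · · · · · · · · · · ·
    · · · · · · · · · · · ·
    · · · █ █ · · · · · · ·
    · · · · █ █ · · · · · ·
    · · · · · █ █ · · · · ·
    · · · · · · · █ · · · ·
    · · · · · · · · █ · · ·
    · · · · · · · · · █ · ·
    · · · · · · · · · · █ ·
T4:
  2·area = 60
  edge (20, 12)→(14, 12): d=(-6,0) right/bottom  bias=-1
  edge (14, 12)→(18, 2): d=(4,-10) top-left  bias=+0
  edge (18, 2)→(20, 12): d=(2,10) right/bottom  bias=-1
    (8,2)@(17, 5): e=[42,2,16] → █
    (9,2)@(19, 5): e=[42,22,-4] → ·
    (8,3)@(17, 7): e=[30,10,20] → █
    (9,3)@(19, 7): e=[30,30,0] → ·  [on edge]
    (8,4)@(17, 9): e=[18,18,24] → █
    (9,4)@(19, 9): e=[18,38,4] → █
    (10,4)@(21, 9): e=[18,58,-16] → ·
    (7,5)@(15, 11): e=[6,6,48] → █
    (10,5)@(21, 11): e=[6,66,-12] → ·
    (7,6)@(15, 13): e=[-6,14,52] → ·
    (8,6)@(17, 13): e=[-6,34,32] → ·
    (9,6)@(19, 13): e=[-6,54,12] → ·
    (10,8)@(21, 17): e=[-30,90,0] → ·  [on edge]
  covered (7 px):
    · · · · · · · · · · · ·
    · · · · · · · · · · · ·
    · · · · · · · · █ · · ·
    · · · · · · · · █ · · ·
    · · · · · · · · █ █ · ·
    · · · · · · · █ █ █ · ·
    · · · · · · · · · · · ·
    · · · · · · · · · · · ·
    · · · · · · · · · · · ·

Z-buffer (winner per pixel, '.' = empty):
  . . . . . . . . . . . .
  1 . . . . 0 . . . . . .
  . 1 1 3 3 . 0 . 4 . . .
  . . 1 1 3 3 0 0 4 . . .
  . . 1 1 1 3 3 0 4 4 . .
  . . . 1 1 1 1 4 4 4 . .
  . . . . 1 1 . 0 3 2 2 .
  . . . . . . . 0 0 3 . .
  . . . . . . . . . . 3 .

Answer: 1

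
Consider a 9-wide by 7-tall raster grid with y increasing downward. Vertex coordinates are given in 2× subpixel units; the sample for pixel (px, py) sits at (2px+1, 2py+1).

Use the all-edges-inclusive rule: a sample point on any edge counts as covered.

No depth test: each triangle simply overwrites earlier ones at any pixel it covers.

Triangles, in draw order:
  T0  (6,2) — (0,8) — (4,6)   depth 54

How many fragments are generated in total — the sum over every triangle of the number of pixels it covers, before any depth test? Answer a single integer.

T0:
  2·area = 12  (B↔C swapped to make it positive)
  edge (6, 2)→(4, 6): d=(-2,4) inclusive
  edge (4, 6)→(0, 8): d=(-4,2) inclusive
  edge (0, 8)→(6, 2): d=(6,-6) inclusive
    (3,0)@(7, 1): e=[-2,14,0] → ·  [on edge]
    (2,1)@(5, 3): e=[2,10,0] → █  [on edge]
    (3,1)@(7, 3): e=[-6,6,12] → ·
    (1,2)@(3, 5): e=[6,6,0] → █  [on edge]
    (2,2)@(5, 5): e=[-2,2,12] → ·
    (0,3)@(1, 7): e=[10,2,0] → █  [on edge]
    (1,3)@(3, 7): e=[2,-2,12] → ·
    (0,4)@(1, 9): e=[6,-6,12] → ·
  covered (3 px):
    · · · · · · · · ·
    · · █ · · · · · ·
    · █ · · · · · · ·
    █ · · · · · · · ·
    · · · · · · · · ·
    · · · · · · · · ·
    · · · · · · · · ·

Result: 3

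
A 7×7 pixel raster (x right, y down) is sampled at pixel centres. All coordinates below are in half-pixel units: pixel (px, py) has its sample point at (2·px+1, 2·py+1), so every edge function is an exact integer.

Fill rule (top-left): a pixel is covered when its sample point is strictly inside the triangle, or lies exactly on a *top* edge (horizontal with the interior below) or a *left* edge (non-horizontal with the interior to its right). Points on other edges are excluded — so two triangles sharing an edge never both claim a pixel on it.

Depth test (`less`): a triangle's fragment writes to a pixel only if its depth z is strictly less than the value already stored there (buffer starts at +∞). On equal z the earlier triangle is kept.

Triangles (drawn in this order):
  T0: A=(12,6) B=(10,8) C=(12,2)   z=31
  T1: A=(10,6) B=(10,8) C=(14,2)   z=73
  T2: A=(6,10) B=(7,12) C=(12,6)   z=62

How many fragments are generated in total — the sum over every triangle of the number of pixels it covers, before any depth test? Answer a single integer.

T0:
  2·area = 8
  edge (12, 6)→(10, 8): d=(-2,2) right/bottom  bias=-1
  edge (10, 8)→(12, 2): d=(2,-6) top-left  bias=+0
  edge (12, 2)→(12, 6): d=(0,4) right/bottom  bias=-1
    (5,2)@(11, 5): e=[4,0,4] → █  [on edge]
    (6,2)@(13, 5): e=[0,12,-4] → ·  [on edge]
    (5,3)@(11, 7): e=[0,4,4] → ·  [on edge]
    (4,4)@(9, 9): e=[0,-4,12] → ·  [on edge]
    (3,5)@(7, 11): e=[0,-12,20] → ·  [on edge]
    (4,5)@(9, 11): e=[-4,0,12] → ·  [on edge]
    (2,6)@(5, 13): e=[0,-20,28] → ·  [on edge]
  covered (1 px):
    · · · · · · ·
    · · · · · · ·
    · · · · · █ ·
    · · · · · · ·
    · · · · · · ·
    · · · · · · ·
    · · · · · · ·
T1:
  2·area = 8  (B↔C swapped to make it positive)
  edge (10, 6)→(14, 2): d=(4,-4) top-left  bias=+0
  edge (14, 2)→(10, 8): d=(-4,6) right/bottom  bias=-1
  edge (10, 8)→(10, 6): d=(0,-2) top-left  bias=+0
    (6,1)@(13, 3): e=[0,2,6] → █  [on edge]
    (5,2)@(11, 5): e=[0,6,2] → █  [on edge]
    (6,2)@(13, 5): e=[8,-6,6] → ·
    (4,3)@(9, 7): e=[0,10,-2] → ·  [on edge]
    (5,3)@(11, 7): e=[8,-2,2] → ·
    (3,4)@(7, 9): e=[0,14,-6] → ·  [on edge]
    (2,5)@(5, 11): e=[0,18,-10] → ·  [on edge]
    (1,6)@(3, 13): e=[0,22,-14] → ·  [on edge]
  covered (2 px):
    · · · · · · ·
    · · · · · · █
    · · · · · █ ·
    · · · · · · ·
    · · · · · · ·
    · · · · · · ·
    · · · · · · ·
T2:
  2·area = 16  (B↔C swapped to make it positive)
  edge (6, 10)→(12, 6): d=(6,-4) top-left  bias=+0
  edge (12, 6)→(7, 12): d=(-5,6) right/bottom  bias=-1
  edge (7, 12)→(6, 10): d=(-1,-2) top-left  bias=+0
    (5,3)@(11, 7): e=[2,1,13] → █
    (6,3)@(13, 7): e=[10,-11,17] → ·
    (4,4)@(9, 9): e=[6,3,7] → █
    (5,4)@(11, 9): e=[14,-9,11] → ·
    (3,5)@(7, 11): e=[10,5,1] → █
    (4,5)@(9, 11): e=[18,-7,5] → ·
    (3,6)@(7, 13): e=[22,-5,-1] → ·
  covered (3 px):
    · · · · · · ·
    · · · · · · ·
    · · · · · · ·
    · · · · · █ ·
    · · · · █ · ·
    · · · █ · · ·
    · · · · · · ·

Result: 6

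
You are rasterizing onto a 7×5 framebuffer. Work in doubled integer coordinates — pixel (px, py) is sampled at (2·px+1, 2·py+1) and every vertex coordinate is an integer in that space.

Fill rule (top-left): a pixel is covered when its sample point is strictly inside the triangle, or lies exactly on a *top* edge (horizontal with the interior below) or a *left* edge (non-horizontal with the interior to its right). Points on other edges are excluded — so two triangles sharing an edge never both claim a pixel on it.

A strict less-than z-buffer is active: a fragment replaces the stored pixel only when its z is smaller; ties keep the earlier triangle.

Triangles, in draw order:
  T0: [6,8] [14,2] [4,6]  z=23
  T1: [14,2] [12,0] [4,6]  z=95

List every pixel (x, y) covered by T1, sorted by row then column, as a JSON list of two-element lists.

T0:
  2·area = 28  (B↔C swapped to make it positive)
  edge (6, 8)→(4, 6): d=(-2,-2) top-left  bias=+0
  edge (4, 6)→(14, 2): d=(10,-4) top-left  bias=+0
  edge (14, 2)→(6, 8): d=(-8,6) right/bottom  bias=-1
    (0,1)@(1, 3): e=[0,-42,70] → .  [on edge]
    (1,2)@(3, 5): e=[0,-14,42] → .  [on edge]
    (3,2)@(7, 5): e=[8,2,18] → X
    (4,2)@(9, 5): e=[12,10,6] → X
    (5,2)@(11, 5): e=[16,18,-6] → .
    (2,3)@(5, 7): e=[0,14,14] → X  [on edge]
    (4,3)@(9, 7): e=[8,30,-10] → .
    (2,4)@(5, 9): e=[-4,34,-2] → .
    (3,4)@(7, 9): e=[0,42,-14] → .  [on edge]
  covered (4 px):
    . . . . . . .
    . . . . . . .
    . . . X X . .
    . . X X . . .
    . . . . . . .
T1:
  2·area = 28  (B↔C swapped to make it positive)
  edge (14, 2)→(4, 6): d=(-10,4) right/bottom  bias=-1
  edge (4, 6)→(12, 0): d=(8,-6) top-left  bias=+0
  edge (12, 0)→(14, 2): d=(2,2) right/bottom  bias=-1
    (5,0)@(11, 1): e=[22,2,4] → X
    (6,0)@(13, 1): e=[14,14,0] → .  [on edge]
    (4,1)@(9, 3): e=[10,6,12] → X
    (6,1)@(13, 3): e=[-6,30,4] → .
    (4,2)@(9, 5): e=[-10,22,16] → .
    (5,2)@(11, 5): e=[-18,34,12] → .
  covered (3 px):
    . . . . . X .
    . . . . X X .
    . . . . . . .
    . . . . . . .
    . . . . . . .

Answer: [[5,0],[4,1],[5,1]]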